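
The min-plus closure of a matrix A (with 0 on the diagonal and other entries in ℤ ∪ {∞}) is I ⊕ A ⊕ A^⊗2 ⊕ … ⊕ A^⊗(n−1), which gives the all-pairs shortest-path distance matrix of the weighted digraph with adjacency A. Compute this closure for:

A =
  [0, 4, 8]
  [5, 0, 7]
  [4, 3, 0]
Closure =
  [0, 4, 8]
  [5, 0, 7]
  [4, 3, 0]

This is the Floyd-Warshall all-pairs shortest-path computation. For each intermediate vertex k = 0, 1, …, 2, update dist[i][j] ← min(dist[i][j], dist[i][k] + dist[k][j]). The final matrix gives, for each (i, j), the minimum total weight of any directed path from i to j (possibly empty when i = j).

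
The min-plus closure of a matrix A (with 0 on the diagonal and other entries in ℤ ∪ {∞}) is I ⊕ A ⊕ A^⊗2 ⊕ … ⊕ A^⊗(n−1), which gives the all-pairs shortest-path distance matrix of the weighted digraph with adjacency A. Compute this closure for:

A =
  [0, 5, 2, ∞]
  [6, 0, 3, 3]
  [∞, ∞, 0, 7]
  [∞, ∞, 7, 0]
Closure =
  [0, 5, 2, 8]
  [6, 0, 3, 3]
  [∞, ∞, 0, 7]
  [∞, ∞, 7, 0]

This is the Floyd-Warshall all-pairs shortest-path computation. For each intermediate vertex k = 0, 1, …, 3, update dist[i][j] ← min(dist[i][j], dist[i][k] + dist[k][j]). The final matrix gives, for each (i, j), the minimum total weight of any directed path from i to j (possibly empty when i = j).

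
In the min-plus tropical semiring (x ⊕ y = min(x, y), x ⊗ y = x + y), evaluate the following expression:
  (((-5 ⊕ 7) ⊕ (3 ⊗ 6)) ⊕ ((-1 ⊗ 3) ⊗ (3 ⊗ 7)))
(((-5 ⊕ 7) ⊕ (3 ⊗ 6)) ⊕ ((-1 ⊗ 3) ⊗ (3 ⊗ 7))) = -5

Expand innermost to outermost. Recall ⊕ takes the minimum of its arguments and ⊗ takes their sum. Working out the expression (((-5 ⊕ 7) ⊕ (3 ⊗ 6)) ⊕ ((-1 ⊗ 3) ⊗ (3 ⊗ 7))) gives -5.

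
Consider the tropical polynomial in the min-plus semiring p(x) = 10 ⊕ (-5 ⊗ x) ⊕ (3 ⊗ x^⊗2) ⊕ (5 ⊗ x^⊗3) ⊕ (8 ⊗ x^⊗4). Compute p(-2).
p(-2) = -7

A tropical monomial a ⊗ x^⊗i evaluates to a + i · x. Evaluating each term at x = -2:
  Term 0 contributes 10 + 0 · -2 = 10
  Term 1 contributes -5 + 1 · -2 = -7
  Term 2 contributes 3 + 2 · -2 = -1
  Term 3 contributes 5 + 3 · -2 = -1
  Term 4 contributes 8 + 4 · -2 = 0
p(-2) = ⊕ of these = min[10, -7, -1, -1, 0] = -7.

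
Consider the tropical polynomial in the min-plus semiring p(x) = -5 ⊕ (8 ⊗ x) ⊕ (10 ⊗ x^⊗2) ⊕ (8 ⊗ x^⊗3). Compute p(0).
p(0) = -5

A tropical monomial a ⊗ x^⊗i evaluates to a + i · x. Evaluating each term at x = 0:
  Term 0 contributes -5 + 0 · 0 = -5
  Term 1 contributes 8 + 1 · 0 = 8
  Term 2 contributes 10 + 2 · 0 = 10
  Term 3 contributes 8 + 3 · 0 = 8
p(0) = ⊕ of these = min[-5, 8, 10, 8] = -5.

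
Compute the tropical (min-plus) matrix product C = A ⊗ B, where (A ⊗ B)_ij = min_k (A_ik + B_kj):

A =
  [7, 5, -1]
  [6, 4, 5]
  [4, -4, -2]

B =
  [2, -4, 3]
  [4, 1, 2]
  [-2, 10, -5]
A ⊗ B =
  [-3, 3, -6]
  [3, 2, 0]
  [-4, -3, -7]

Apply the min-plus product entry-by-entry:
  C[0][0] = min over k of (A[0][0] + B[0][0] = 7 + 2 = 9, A[0][1] + B[1][0] = 5 + 4 = 9, A[0][2] + B[2][0] = -1 + -2 = -3) = -3 (attained at k = 2)
  C[0][1] = min over k of (A[0][0] + B[0][1] = 7 + -4 = 3, A[0][1] + B[1][1] = 5 + 1 = 6, A[0][2] + B[2][1] = -1 + 10 = 9) = 3 (attained at k = 0)
  C[0][2] = min over k of (A[0][0] + B[0][2] = 7 + 3 = 10, A[0][1] + B[1][2] = 5 + 2 = 7, A[0][2] + B[2][2] = -1 + -5 = -6) = -6 (attained at k = 2)
  C[1][0] = min over k of (A[1][0] + B[0][0] = 6 + 2 = 8, A[1][1] + B[1][0] = 4 + 4 = 8, A[1][2] + B[2][0] = 5 + -2 = 3) = 3 (attained at k = 2)
  C[1][1] = min over k of (A[1][0] + B[0][1] = 6 + -4 = 2, A[1][1] + B[1][1] = 4 + 1 = 5, A[1][2] + B[2][1] = 5 + 10 = 15) = 2 (attained at k = 0)
  C[1][2] = min over k of (A[1][0] + B[0][2] = 6 + 3 = 9, A[1][1] + B[1][2] = 4 + 2 = 6, A[1][2] + B[2][2] = 5 + -5 = 0) = 0 (attained at k = 2)
  C[2][0] = min over k of (A[2][0] + B[0][0] = 4 + 2 = 6, A[2][1] + B[1][0] = -4 + 4 = 0, A[2][2] + B[2][0] = -2 + -2 = -4) = -4 (attained at k = 2)
  C[2][1] = min over k of (A[2][0] + B[0][1] = 4 + -4 = 0, A[2][1] + B[1][1] = -4 + 1 = -3, A[2][2] + B[2][1] = -2 + 10 = 8) = -3 (attained at k = 1)
  C[2][2] = min over k of (A[2][0] + B[0][2] = 4 + 3 = 7, A[2][1] + B[1][2] = -4 + 2 = -2, A[2][2] + B[2][2] = -2 + -5 = -7) = -7 (attained at k = 2)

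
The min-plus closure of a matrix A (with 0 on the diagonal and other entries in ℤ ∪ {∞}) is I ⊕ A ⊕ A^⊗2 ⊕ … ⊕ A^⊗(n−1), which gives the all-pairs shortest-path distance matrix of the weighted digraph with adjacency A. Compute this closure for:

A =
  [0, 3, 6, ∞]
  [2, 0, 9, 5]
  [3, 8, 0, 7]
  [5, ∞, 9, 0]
Closure =
  [0, 3, 6, 8]
  [2, 0, 8, 5]
  [3, 6, 0, 7]
  [5, 8, 9, 0]

This is the Floyd-Warshall all-pairs shortest-path computation. For each intermediate vertex k = 0, 1, …, 3, update dist[i][j] ← min(dist[i][j], dist[i][k] + dist[k][j]). The final matrix gives, for each (i, j), the minimum total weight of any directed path from i to j (possibly empty when i = j).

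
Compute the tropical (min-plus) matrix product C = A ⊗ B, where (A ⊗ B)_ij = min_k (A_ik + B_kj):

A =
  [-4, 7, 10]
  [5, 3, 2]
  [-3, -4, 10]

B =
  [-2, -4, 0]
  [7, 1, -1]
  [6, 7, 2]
A ⊗ B =
  [-6, -8, -4]
  [3, 1, 2]
  [-5, -7, -5]

Apply the min-plus product entry-by-entry:
  C[0][0] = min over k of (A[0][0] + B[0][0] = -4 + -2 = -6, A[0][1] + B[1][0] = 7 + 7 = 14, A[0][2] + B[2][0] = 10 + 6 = 16) = -6 (attained at k = 0)
  C[0][1] = min over k of (A[0][0] + B[0][1] = -4 + -4 = -8, A[0][1] + B[1][1] = 7 + 1 = 8, A[0][2] + B[2][1] = 10 + 7 = 17) = -8 (attained at k = 0)
  C[0][2] = min over k of (A[0][0] + B[0][2] = -4 + 0 = -4, A[0][1] + B[1][2] = 7 + -1 = 6, A[0][2] + B[2][2] = 10 + 2 = 12) = -4 (attained at k = 0)
  C[1][0] = min over k of (A[1][0] + B[0][0] = 5 + -2 = 3, A[1][1] + B[1][0] = 3 + 7 = 10, A[1][2] + B[2][0] = 2 + 6 = 8) = 3 (attained at k = 0)
  C[1][1] = min over k of (A[1][0] + B[0][1] = 5 + -4 = 1, A[1][1] + B[1][1] = 3 + 1 = 4, A[1][2] + B[2][1] = 2 + 7 = 9) = 1 (attained at k = 0)
  C[1][2] = min over k of (A[1][0] + B[0][2] = 5 + 0 = 5, A[1][1] + B[1][2] = 3 + -1 = 2, A[1][2] + B[2][2] = 2 + 2 = 4) = 2 (attained at k = 1)
  C[2][0] = min over k of (A[2][0] + B[0][0] = -3 + -2 = -5, A[2][1] + B[1][0] = -4 + 7 = 3, A[2][2] + B[2][0] = 10 + 6 = 16) = -5 (attained at k = 0)
  C[2][1] = min over k of (A[2][0] + B[0][1] = -3 + -4 = -7, A[2][1] + B[1][1] = -4 + 1 = -3, A[2][2] + B[2][1] = 10 + 7 = 17) = -7 (attained at k = 0)
  C[2][2] = min over k of (A[2][0] + B[0][2] = -3 + 0 = -3, A[2][1] + B[1][2] = -4 + -1 = -5, A[2][2] + B[2][2] = 10 + 2 = 12) = -5 (attained at k = 1)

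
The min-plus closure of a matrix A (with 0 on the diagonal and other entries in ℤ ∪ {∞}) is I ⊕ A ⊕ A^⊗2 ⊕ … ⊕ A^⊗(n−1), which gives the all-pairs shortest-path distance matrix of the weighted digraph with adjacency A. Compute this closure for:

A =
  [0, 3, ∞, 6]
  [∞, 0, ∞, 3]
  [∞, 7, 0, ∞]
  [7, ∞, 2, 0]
Closure =
  [0, 3, 8, 6]
  [10, 0, 5, 3]
  [17, 7, 0, 10]
  [7, 9, 2, 0]

This is the Floyd-Warshall all-pairs shortest-path computation. For each intermediate vertex k = 0, 1, …, 3, update dist[i][j] ← min(dist[i][j], dist[i][k] + dist[k][j]). The final matrix gives, for each (i, j), the minimum total weight of any directed path from i to j (possibly empty when i = j).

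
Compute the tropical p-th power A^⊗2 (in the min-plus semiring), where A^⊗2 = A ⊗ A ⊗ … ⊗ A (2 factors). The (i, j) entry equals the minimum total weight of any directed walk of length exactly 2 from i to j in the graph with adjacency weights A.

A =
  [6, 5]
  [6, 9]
A^⊗2 =
  [11, 11]
  [12, 11]

Each entry (A^⊗2)_ij equals the minimum over all length-2 walks i = v_0 → v_1 → … → v_2 = j of Σ_t A[v_t][v_{t+1}]. For example, for (i, j) = (0, 1) we minimise over 2 possible intermediate vertex sequences; the minimum is 11, attained along the walk 0 → 0 → 1.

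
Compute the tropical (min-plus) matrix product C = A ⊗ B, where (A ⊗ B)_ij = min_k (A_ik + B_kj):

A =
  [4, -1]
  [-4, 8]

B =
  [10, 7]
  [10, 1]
A ⊗ B =
  [9, 0]
  [6, 3]

Apply the min-plus product entry-by-entry:
  C[0][0] = min over k of (A[0][0] + B[0][0] = 4 + 10 = 14, A[0][1] + B[1][0] = -1 + 10 = 9) = 9 (attained at k = 1)
  C[0][1] = min over k of (A[0][0] + B[0][1] = 4 + 7 = 11, A[0][1] + B[1][1] = -1 + 1 = 0) = 0 (attained at k = 1)
  C[1][0] = min over k of (A[1][0] + B[0][0] = -4 + 10 = 6, A[1][1] + B[1][0] = 8 + 10 = 18) = 6 (attained at k = 0)
  C[1][1] = min over k of (A[1][0] + B[0][1] = -4 + 7 = 3, A[1][1] + B[1][1] = 8 + 1 = 9) = 3 (attained at k = 0)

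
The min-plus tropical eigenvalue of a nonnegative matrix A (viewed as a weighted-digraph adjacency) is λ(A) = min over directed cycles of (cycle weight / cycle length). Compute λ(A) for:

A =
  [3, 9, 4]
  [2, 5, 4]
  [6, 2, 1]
λ(A) = 1

Enumerate directed cycles and compute their means (weight / length). Sample:
  cycle 0 → 0: weight = 3, length = 1, mean = 3/1 ≈ 3.000
  cycle 1 → 1: weight = 5, length = 1, mean = 5/1 ≈ 5.000
  cycle 2 → 2: weight = 1, length = 1, mean = 1/1 ≈ 1.000
  cycle 0 → 1 → 0: weight = 11, length = 2, mean = 11/2 ≈ 5.500
  cycle 0 → 2 → 0: weight = 10, length = 2, mean = 10/2 ≈ 5.000
  cycle 1 → 0 → 1: weight = 11, length = 2, mean = 11/2 ≈ 5.500
Minimum mean = 1.000, attained e.g. along the cycle 2 → 2 with weight 1 and length 1. So λ(A) = 1/1 = 1.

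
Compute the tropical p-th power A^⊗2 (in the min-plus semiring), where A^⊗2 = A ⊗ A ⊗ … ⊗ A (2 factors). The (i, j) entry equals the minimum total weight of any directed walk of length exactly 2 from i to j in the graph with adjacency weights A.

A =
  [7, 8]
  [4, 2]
A^⊗2 =
  [12, 10]
  [6, 4]

Each entry (A^⊗2)_ij equals the minimum over all length-2 walks i = v_0 → v_1 → … → v_2 = j of Σ_t A[v_t][v_{t+1}]. For example, for (i, j) = (0, 1) we minimise over 2 possible intermediate vertex sequences; the minimum is 10, attained along the walk 0 → 1 → 1.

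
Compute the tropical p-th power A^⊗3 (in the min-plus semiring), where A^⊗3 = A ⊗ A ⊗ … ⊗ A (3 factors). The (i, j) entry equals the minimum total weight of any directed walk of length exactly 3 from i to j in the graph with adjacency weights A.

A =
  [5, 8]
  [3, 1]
A^⊗3 =
  [12, 10]
  [5, 3]

Each entry (A^⊗3)_ij equals the minimum over all length-3 walks i = v_0 → v_1 → … → v_3 = j of Σ_t A[v_t][v_{t+1}]. For example, for (i, j) = (0, 1) we minimise over 4 possible intermediate vertex sequences; the minimum is 10, attained along the walk 0 → 1 → 1 → 1.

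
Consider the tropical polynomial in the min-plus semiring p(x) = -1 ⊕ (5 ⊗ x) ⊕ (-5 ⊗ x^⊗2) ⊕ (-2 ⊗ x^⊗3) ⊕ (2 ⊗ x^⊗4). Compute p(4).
p(4) = -1

A tropical monomial a ⊗ x^⊗i evaluates to a + i · x. Evaluating each term at x = 4:
  Term 0 contributes -1 + 0 · 4 = -1
  Term 1 contributes 5 + 1 · 4 = 9
  Term 2 contributes -5 + 2 · 4 = 3
  Term 3 contributes -2 + 3 · 4 = 10
  Term 4 contributes 2 + 4 · 4 = 18
p(4) = ⊕ of these = min[-1, 9, 3, 10, 18] = -1.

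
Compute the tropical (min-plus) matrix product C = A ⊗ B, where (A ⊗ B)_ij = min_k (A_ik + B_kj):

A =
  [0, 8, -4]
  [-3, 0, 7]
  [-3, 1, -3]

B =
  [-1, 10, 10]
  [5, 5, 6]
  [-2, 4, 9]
A ⊗ B =
  [-6, 0, 5]
  [-4, 5, 6]
  [-5, 1, 6]

Apply the min-plus product entry-by-entry:
  C[0][0] = min over k of (A[0][0] + B[0][0] = 0 + -1 = -1, A[0][1] + B[1][0] = 8 + 5 = 13, A[0][2] + B[2][0] = -4 + -2 = -6) = -6 (attained at k = 2)
  C[0][1] = min over k of (A[0][0] + B[0][1] = 0 + 10 = 10, A[0][1] + B[1][1] = 8 + 5 = 13, A[0][2] + B[2][1] = -4 + 4 = 0) = 0 (attained at k = 2)
  C[0][2] = min over k of (A[0][0] + B[0][2] = 0 + 10 = 10, A[0][1] + B[1][2] = 8 + 6 = 14, A[0][2] + B[2][2] = -4 + 9 = 5) = 5 (attained at k = 2)
  C[1][0] = min over k of (A[1][0] + B[0][0] = -3 + -1 = -4, A[1][1] + B[1][0] = 0 + 5 = 5, A[1][2] + B[2][0] = 7 + -2 = 5) = -4 (attained at k = 0)
  C[1][1] = min over k of (A[1][0] + B[0][1] = -3 + 10 = 7, A[1][1] + B[1][1] = 0 + 5 = 5, A[1][2] + B[2][1] = 7 + 4 = 11) = 5 (attained at k = 1)
  C[1][2] = min over k of (A[1][0] + B[0][2] = -3 + 10 = 7, A[1][1] + B[1][2] = 0 + 6 = 6, A[1][2] + B[2][2] = 7 + 9 = 16) = 6 (attained at k = 1)
  C[2][0] = min over k of (A[2][0] + B[0][0] = -3 + -1 = -4, A[2][1] + B[1][0] = 1 + 5 = 6, A[2][2] + B[2][0] = -3 + -2 = -5) = -5 (attained at k = 2)
  C[2][1] = min over k of (A[2][0] + B[0][1] = -3 + 10 = 7, A[2][1] + B[1][1] = 1 + 5 = 6, A[2][2] + B[2][1] = -3 + 4 = 1) = 1 (attained at k = 2)
  C[2][2] = min over k of (A[2][0] + B[0][2] = -3 + 10 = 7, A[2][1] + B[1][2] = 1 + 6 = 7, A[2][2] + B[2][2] = -3 + 9 = 6) = 6 (attained at k = 2)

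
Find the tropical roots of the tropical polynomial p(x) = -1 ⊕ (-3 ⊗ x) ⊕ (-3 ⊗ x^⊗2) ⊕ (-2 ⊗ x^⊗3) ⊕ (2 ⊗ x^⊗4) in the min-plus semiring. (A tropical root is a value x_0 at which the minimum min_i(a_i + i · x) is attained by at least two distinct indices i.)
Roots: {-4, -1, 0, 2}

Each tropical root is a break point of the lower envelope of the lines y = a_i + i · x (there are 5 lines, with slopes 0, 1, ..., 4). Only the lines that attain the minimum somewhere contribute to roots; other lines are dominated. Here the surviving (envelope) indices are i = 4, i = 3, i = 2, i = 1, i = 0.
Intersections between consecutive envelope lines give the roots: for adjacent envelope indices i < j the intersection is x = (a_i − a_j) / (j − i). Reading off the sorted break points: {-4, -1, 0, 2}.
Verification: at each break x_0, at least two indices attain the minimum of min_i(a_i + i · x_0).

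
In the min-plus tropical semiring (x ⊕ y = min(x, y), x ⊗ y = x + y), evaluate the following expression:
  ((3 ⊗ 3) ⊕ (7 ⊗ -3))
((3 ⊗ 3) ⊕ (7 ⊗ -3)) = 4

Expand innermost to outermost. Recall ⊕ takes the minimum of its arguments and ⊗ takes their sum. Working out the expression ((3 ⊗ 3) ⊕ (7 ⊗ -3)) gives 4.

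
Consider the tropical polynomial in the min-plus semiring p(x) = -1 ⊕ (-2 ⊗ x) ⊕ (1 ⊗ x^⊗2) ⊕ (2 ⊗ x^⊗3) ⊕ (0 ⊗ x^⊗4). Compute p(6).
p(6) = -1

A tropical monomial a ⊗ x^⊗i evaluates to a + i · x. Evaluating each term at x = 6:
  Term 0 contributes -1 + 0 · 6 = -1
  Term 1 contributes -2 + 1 · 6 = 4
  Term 2 contributes 1 + 2 · 6 = 13
  Term 3 contributes 2 + 3 · 6 = 20
  Term 4 contributes 0 + 4 · 6 = 24
p(6) = ⊕ of these = min[-1, 4, 13, 20, 24] = -1.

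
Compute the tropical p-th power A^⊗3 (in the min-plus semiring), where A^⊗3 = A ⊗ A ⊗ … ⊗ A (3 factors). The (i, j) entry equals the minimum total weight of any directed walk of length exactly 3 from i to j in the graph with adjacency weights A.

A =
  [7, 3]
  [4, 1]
A^⊗3 =
  [8, 5]
  [6, 3]

Each entry (A^⊗3)_ij equals the minimum over all length-3 walks i = v_0 → v_1 → … → v_3 = j of Σ_t A[v_t][v_{t+1}]. For example, for (i, j) = (0, 1) we minimise over 4 possible intermediate vertex sequences; the minimum is 5, attained along the walk 0 → 1 → 1 → 1.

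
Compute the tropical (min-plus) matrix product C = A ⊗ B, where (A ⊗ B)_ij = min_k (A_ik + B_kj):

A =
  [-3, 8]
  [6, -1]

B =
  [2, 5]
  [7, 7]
A ⊗ B =
  [-1, 2]
  [6, 6]

Apply the min-plus product entry-by-entry:
  C[0][0] = min over k of (A[0][0] + B[0][0] = -3 + 2 = -1, A[0][1] + B[1][0] = 8 + 7 = 15) = -1 (attained at k = 0)
  C[0][1] = min over k of (A[0][0] + B[0][1] = -3 + 5 = 2, A[0][1] + B[1][1] = 8 + 7 = 15) = 2 (attained at k = 0)
  C[1][0] = min over k of (A[1][0] + B[0][0] = 6 + 2 = 8, A[1][1] + B[1][0] = -1 + 7 = 6) = 6 (attained at k = 1)
  C[1][1] = min over k of (A[1][0] + B[0][1] = 6 + 5 = 11, A[1][1] + B[1][1] = -1 + 7 = 6) = 6 (attained at k = 1)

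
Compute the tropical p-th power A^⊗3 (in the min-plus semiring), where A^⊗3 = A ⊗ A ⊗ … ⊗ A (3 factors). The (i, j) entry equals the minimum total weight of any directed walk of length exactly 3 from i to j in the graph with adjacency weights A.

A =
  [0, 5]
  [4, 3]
A^⊗3 =
  [0, 5]
  [4, 9]

Each entry (A^⊗3)_ij equals the minimum over all length-3 walks i = v_0 → v_1 → … → v_3 = j of Σ_t A[v_t][v_{t+1}]. For example, for (i, j) = (0, 1) we minimise over 4 possible intermediate vertex sequences; the minimum is 5, attained along the walk 0 → 0 → 0 → 1.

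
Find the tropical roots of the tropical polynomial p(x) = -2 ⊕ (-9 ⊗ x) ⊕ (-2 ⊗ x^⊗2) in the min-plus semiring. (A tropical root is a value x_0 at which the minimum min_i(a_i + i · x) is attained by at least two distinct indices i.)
Roots: {-7, 7}

Each tropical root is a break point of the lower envelope of the lines y = a_i + i · x (there are 3 lines, with slopes 0, 1, ..., 2). Only the lines that attain the minimum somewhere contribute to roots; other lines are dominated. Here the surviving (envelope) indices are i = 2, i = 1, i = 0.
Intersections between consecutive envelope lines give the roots: for adjacent envelope indices i < j the intersection is x = (a_i − a_j) / (j − i). Reading off the sorted break points: {-7, 7}.
Verification: at each break x_0, at least two indices attain the minimum of min_i(a_i + i · x_0).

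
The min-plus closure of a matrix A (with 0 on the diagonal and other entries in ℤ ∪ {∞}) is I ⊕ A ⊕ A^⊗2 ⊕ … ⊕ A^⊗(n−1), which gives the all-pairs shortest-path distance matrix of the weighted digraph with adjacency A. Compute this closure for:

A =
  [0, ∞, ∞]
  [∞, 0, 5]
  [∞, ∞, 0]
Closure =
  [0, ∞, ∞]
  [∞, 0, 5]
  [∞, ∞, 0]

This is the Floyd-Warshall all-pairs shortest-path computation. For each intermediate vertex k = 0, 1, …, 2, update dist[i][j] ← min(dist[i][j], dist[i][k] + dist[k][j]). The final matrix gives, for each (i, j), the minimum total weight of any directed path from i to j (possibly empty when i = j).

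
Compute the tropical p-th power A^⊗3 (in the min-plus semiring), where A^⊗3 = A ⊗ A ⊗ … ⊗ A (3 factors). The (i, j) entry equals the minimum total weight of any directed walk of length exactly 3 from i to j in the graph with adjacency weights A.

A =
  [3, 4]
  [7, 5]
A^⊗3 =
  [9, 10]
  [13, 14]

Each entry (A^⊗3)_ij equals the minimum over all length-3 walks i = v_0 → v_1 → … → v_3 = j of Σ_t A[v_t][v_{t+1}]. For example, for (i, j) = (0, 1) we minimise over 4 possible intermediate vertex sequences; the minimum is 10, attained along the walk 0 → 0 → 0 → 1.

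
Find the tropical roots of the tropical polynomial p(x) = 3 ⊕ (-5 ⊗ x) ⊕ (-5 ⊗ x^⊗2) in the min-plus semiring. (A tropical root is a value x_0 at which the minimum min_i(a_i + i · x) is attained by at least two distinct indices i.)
Roots: {0, 8}

Each tropical root is a break point of the lower envelope of the lines y = a_i + i · x (there are 3 lines, with slopes 0, 1, ..., 2). Only the lines that attain the minimum somewhere contribute to roots; other lines are dominated. Here the surviving (envelope) indices are i = 2, i = 1, i = 0.
Intersections between consecutive envelope lines give the roots: for adjacent envelope indices i < j the intersection is x = (a_i − a_j) / (j − i). Reading off the sorted break points: {0, 8}.
Verification: at each break x_0, at least two indices attain the minimum of min_i(a_i + i · x_0).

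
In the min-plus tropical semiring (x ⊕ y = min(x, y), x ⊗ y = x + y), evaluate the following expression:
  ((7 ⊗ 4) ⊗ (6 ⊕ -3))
((7 ⊗ 4) ⊗ (6 ⊕ -3)) = 8

Expand innermost to outermost. Recall ⊕ takes the minimum of its arguments and ⊗ takes their sum. Working out the expression ((7 ⊗ 4) ⊗ (6 ⊕ -3)) gives 8.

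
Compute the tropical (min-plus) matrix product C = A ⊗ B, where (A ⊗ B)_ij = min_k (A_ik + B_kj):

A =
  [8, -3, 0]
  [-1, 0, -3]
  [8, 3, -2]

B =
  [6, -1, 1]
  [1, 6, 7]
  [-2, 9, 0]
A ⊗ B =
  [-2, 3, 0]
  [-5, -2, -3]
  [-4, 7, -2]

Apply the min-plus product entry-by-entry:
  C[0][0] = min over k of (A[0][0] + B[0][0] = 8 + 6 = 14, A[0][1] + B[1][0] = -3 + 1 = -2, A[0][2] + B[2][0] = 0 + -2 = -2) = -2 (attained at k = 1)
  C[0][1] = min over k of (A[0][0] + B[0][1] = 8 + -1 = 7, A[0][1] + B[1][1] = -3 + 6 = 3, A[0][2] + B[2][1] = 0 + 9 = 9) = 3 (attained at k = 1)
  C[0][2] = min over k of (A[0][0] + B[0][2] = 8 + 1 = 9, A[0][1] + B[1][2] = -3 + 7 = 4, A[0][2] + B[2][2] = 0 + 0 = 0) = 0 (attained at k = 2)
  C[1][0] = min over k of (A[1][0] + B[0][0] = -1 + 6 = 5, A[1][1] + B[1][0] = 0 + 1 = 1, A[1][2] + B[2][0] = -3 + -2 = -5) = -5 (attained at k = 2)
  C[1][1] = min over k of (A[1][0] + B[0][1] = -1 + -1 = -2, A[1][1] + B[1][1] = 0 + 6 = 6, A[1][2] + B[2][1] = -3 + 9 = 6) = -2 (attained at k = 0)
  C[1][2] = min over k of (A[1][0] + B[0][2] = -1 + 1 = 0, A[1][1] + B[1][2] = 0 + 7 = 7, A[1][2] + B[2][2] = -3 + 0 = -3) = -3 (attained at k = 2)
  C[2][0] = min over k of (A[2][0] + B[0][0] = 8 + 6 = 14, A[2][1] + B[1][0] = 3 + 1 = 4, A[2][2] + B[2][0] = -2 + -2 = -4) = -4 (attained at k = 2)
  C[2][1] = min over k of (A[2][0] + B[0][1] = 8 + -1 = 7, A[2][1] + B[1][1] = 3 + 6 = 9, A[2][2] + B[2][1] = -2 + 9 = 7) = 7 (attained at k = 0)
  C[2][2] = min over k of (A[2][0] + B[0][2] = 8 + 1 = 9, A[2][1] + B[1][2] = 3 + 7 = 10, A[2][2] + B[2][2] = -2 + 0 = -2) = -2 (attained at k = 2)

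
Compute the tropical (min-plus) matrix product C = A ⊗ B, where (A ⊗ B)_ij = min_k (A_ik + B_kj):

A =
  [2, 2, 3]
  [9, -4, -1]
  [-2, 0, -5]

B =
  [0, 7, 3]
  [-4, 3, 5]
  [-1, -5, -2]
A ⊗ B =
  [-2, -2, 1]
  [-8, -6, -3]
  [-6, -10, -7]

Apply the min-plus product entry-by-entry:
  C[0][0] = min over k of (A[0][0] + B[0][0] = 2 + 0 = 2, A[0][1] + B[1][0] = 2 + -4 = -2, A[0][2] + B[2][0] = 3 + -1 = 2) = -2 (attained at k = 1)
  C[0][1] = min over k of (A[0][0] + B[0][1] = 2 + 7 = 9, A[0][1] + B[1][1] = 2 + 3 = 5, A[0][2] + B[2][1] = 3 + -5 = -2) = -2 (attained at k = 2)
  C[0][2] = min over k of (A[0][0] + B[0][2] = 2 + 3 = 5, A[0][1] + B[1][2] = 2 + 5 = 7, A[0][2] + B[2][2] = 3 + -2 = 1) = 1 (attained at k = 2)
  C[1][0] = min over k of (A[1][0] + B[0][0] = 9 + 0 = 9, A[1][1] + B[1][0] = -4 + -4 = -8, A[1][2] + B[2][0] = -1 + -1 = -2) = -8 (attained at k = 1)
  C[1][1] = min over k of (A[1][0] + B[0][1] = 9 + 7 = 16, A[1][1] + B[1][1] = -4 + 3 = -1, A[1][2] + B[2][1] = -1 + -5 = -6) = -6 (attained at k = 2)
  C[1][2] = min over k of (A[1][0] + B[0][2] = 9 + 3 = 12, A[1][1] + B[1][2] = -4 + 5 = 1, A[1][2] + B[2][2] = -1 + -2 = -3) = -3 (attained at k = 2)
  C[2][0] = min over k of (A[2][0] + B[0][0] = -2 + 0 = -2, A[2][1] + B[1][0] = 0 + -4 = -4, A[2][2] + B[2][0] = -5 + -1 = -6) = -6 (attained at k = 2)
  C[2][1] = min over k of (A[2][0] + B[0][1] = -2 + 7 = 5, A[2][1] + B[1][1] = 0 + 3 = 3, A[2][2] + B[2][1] = -5 + -5 = -10) = -10 (attained at k = 2)
  C[2][2] = min over k of (A[2][0] + B[0][2] = -2 + 3 = 1, A[2][1] + B[1][2] = 0 + 5 = 5, A[2][2] + B[2][2] = -5 + -2 = -7) = -7 (attained at k = 2)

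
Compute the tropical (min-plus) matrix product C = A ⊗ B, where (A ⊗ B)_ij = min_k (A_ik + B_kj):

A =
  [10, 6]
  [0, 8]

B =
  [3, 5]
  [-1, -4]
A ⊗ B =
  [5, 2]
  [3, 4]

Apply the min-plus product entry-by-entry:
  C[0][0] = min over k of (A[0][0] + B[0][0] = 10 + 3 = 13, A[0][1] + B[1][0] = 6 + -1 = 5) = 5 (attained at k = 1)
  C[0][1] = min over k of (A[0][0] + B[0][1] = 10 + 5 = 15, A[0][1] + B[1][1] = 6 + -4 = 2) = 2 (attained at k = 1)
  C[1][0] = min over k of (A[1][0] + B[0][0] = 0 + 3 = 3, A[1][1] + B[1][0] = 8 + -1 = 7) = 3 (attained at k = 0)
  C[1][1] = min over k of (A[1][0] + B[0][1] = 0 + 5 = 5, A[1][1] + B[1][1] = 8 + -4 = 4) = 4 (attained at k = 1)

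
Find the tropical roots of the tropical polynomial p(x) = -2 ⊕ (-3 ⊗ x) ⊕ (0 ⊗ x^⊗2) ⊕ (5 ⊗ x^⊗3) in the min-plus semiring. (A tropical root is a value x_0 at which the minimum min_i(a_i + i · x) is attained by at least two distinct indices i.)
Roots: {-5, -3, 1}

Each tropical root is a break point of the lower envelope of the lines y = a_i + i · x (there are 4 lines, with slopes 0, 1, ..., 3). Only the lines that attain the minimum somewhere contribute to roots; other lines are dominated. Here the surviving (envelope) indices are i = 3, i = 2, i = 1, i = 0.
Intersections between consecutive envelope lines give the roots: for adjacent envelope indices i < j the intersection is x = (a_i − a_j) / (j − i). Reading off the sorted break points: {-5, -3, 1}.
Verification: at each break x_0, at least two indices attain the minimum of min_i(a_i + i · x_0).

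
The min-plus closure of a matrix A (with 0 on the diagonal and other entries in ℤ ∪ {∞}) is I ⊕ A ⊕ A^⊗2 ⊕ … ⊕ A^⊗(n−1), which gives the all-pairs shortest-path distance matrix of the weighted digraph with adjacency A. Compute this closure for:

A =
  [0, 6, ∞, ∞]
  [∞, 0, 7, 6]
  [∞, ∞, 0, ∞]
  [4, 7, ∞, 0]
Closure =
  [0, 6, 13, 12]
  [10, 0, 7, 6]
  [∞, ∞, 0, ∞]
  [4, 7, 14, 0]

This is the Floyd-Warshall all-pairs shortest-path computation. For each intermediate vertex k = 0, 1, …, 3, update dist[i][j] ← min(dist[i][j], dist[i][k] + dist[k][j]). The final matrix gives, for each (i, j), the minimum total weight of any directed path from i to j (possibly empty when i = j).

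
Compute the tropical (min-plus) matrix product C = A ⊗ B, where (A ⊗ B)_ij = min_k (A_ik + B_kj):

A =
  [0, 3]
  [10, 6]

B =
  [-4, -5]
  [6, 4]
A ⊗ B =
  [-4, -5]
  [6, 5]

Apply the min-plus product entry-by-entry:
  C[0][0] = min over k of (A[0][0] + B[0][0] = 0 + -4 = -4, A[0][1] + B[1][0] = 3 + 6 = 9) = -4 (attained at k = 0)
  C[0][1] = min over k of (A[0][0] + B[0][1] = 0 + -5 = -5, A[0][1] + B[1][1] = 3 + 4 = 7) = -5 (attained at k = 0)
  C[1][0] = min over k of (A[1][0] + B[0][0] = 10 + -4 = 6, A[1][1] + B[1][0] = 6 + 6 = 12) = 6 (attained at k = 0)
  C[1][1] = min over k of (A[1][0] + B[0][1] = 10 + -5 = 5, A[1][1] + B[1][1] = 6 + 4 = 10) = 5 (attained at k = 0)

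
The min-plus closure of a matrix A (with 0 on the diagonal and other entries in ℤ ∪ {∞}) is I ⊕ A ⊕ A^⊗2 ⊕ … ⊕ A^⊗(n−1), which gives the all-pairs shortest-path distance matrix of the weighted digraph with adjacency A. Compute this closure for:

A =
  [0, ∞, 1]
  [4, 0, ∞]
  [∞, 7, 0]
Closure =
  [0, 8, 1]
  [4, 0, 5]
  [11, 7, 0]

This is the Floyd-Warshall all-pairs shortest-path computation. For each intermediate vertex k = 0, 1, …, 2, update dist[i][j] ← min(dist[i][j], dist[i][k] + dist[k][j]). The final matrix gives, for each (i, j), the minimum total weight of any directed path from i to j (possibly empty when i = j).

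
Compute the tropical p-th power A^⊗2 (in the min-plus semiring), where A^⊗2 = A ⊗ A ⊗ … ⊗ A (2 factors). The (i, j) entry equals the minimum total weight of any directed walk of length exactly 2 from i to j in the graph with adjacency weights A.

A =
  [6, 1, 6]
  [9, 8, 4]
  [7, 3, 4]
A^⊗2 =
  [10, 7, 5]
  [11, 7, 8]
  [11, 7, 7]

Each entry (A^⊗2)_ij equals the minimum over all length-2 walks i = v_0 → v_1 → … → v_2 = j of Σ_t A[v_t][v_{t+1}]. For example, for (i, j) = (0, 2) we minimise over 3 possible intermediate vertex sequences; the minimum is 5, attained along the walk 0 → 1 → 2.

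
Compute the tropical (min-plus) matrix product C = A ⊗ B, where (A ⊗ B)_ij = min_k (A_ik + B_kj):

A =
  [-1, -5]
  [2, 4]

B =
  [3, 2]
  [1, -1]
A ⊗ B =
  [-4, -6]
  [5, 3]

Apply the min-plus product entry-by-entry:
  C[0][0] = min over k of (A[0][0] + B[0][0] = -1 + 3 = 2, A[0][1] + B[1][0] = -5 + 1 = -4) = -4 (attained at k = 1)
  C[0][1] = min over k of (A[0][0] + B[0][1] = -1 + 2 = 1, A[0][1] + B[1][1] = -5 + -1 = -6) = -6 (attained at k = 1)
  C[1][0] = min over k of (A[1][0] + B[0][0] = 2 + 3 = 5, A[1][1] + B[1][0] = 4 + 1 = 5) = 5 (attained at k = 0)
  C[1][1] = min over k of (A[1][0] + B[0][1] = 2 + 2 = 4, A[1][1] + B[1][1] = 4 + -1 = 3) = 3 (attained at k = 1)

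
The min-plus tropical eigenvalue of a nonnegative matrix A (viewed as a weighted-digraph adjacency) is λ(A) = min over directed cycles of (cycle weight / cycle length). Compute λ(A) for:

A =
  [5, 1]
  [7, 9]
λ(A) = 4

Enumerate directed cycles and compute their means (weight / length). Sample:
  cycle 0 → 0: weight = 5, length = 1, mean = 5/1 ≈ 5.000
  cycle 1 → 1: weight = 9, length = 1, mean = 9/1 ≈ 9.000
  cycle 0 → 1 → 0: weight = 8, length = 2, mean = 8/2 ≈ 4.000
  cycle 1 → 0 → 1: weight = 8, length = 2, mean = 8/2 ≈ 4.000
Minimum mean = 4.000, attained e.g. along the cycle 0 → 1 → 0 with weight 8 and length 2. So λ(A) = 8/2 = 4.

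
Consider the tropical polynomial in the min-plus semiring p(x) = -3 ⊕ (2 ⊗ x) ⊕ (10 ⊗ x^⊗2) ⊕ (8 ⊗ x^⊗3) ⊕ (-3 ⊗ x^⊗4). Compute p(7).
p(7) = -3

A tropical monomial a ⊗ x^⊗i evaluates to a + i · x. Evaluating each term at x = 7:
  Term 0 contributes -3 + 0 · 7 = -3
  Term 1 contributes 2 + 1 · 7 = 9
  Term 2 contributes 10 + 2 · 7 = 24
  Term 3 contributes 8 + 3 · 7 = 29
  Term 4 contributes -3 + 4 · 7 = 25
p(7) = ⊕ of these = min[-3, 9, 24, 29, 25] = -3.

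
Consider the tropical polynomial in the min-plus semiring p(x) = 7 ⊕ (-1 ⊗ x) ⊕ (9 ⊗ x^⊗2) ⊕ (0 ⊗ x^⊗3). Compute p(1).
p(1) = 0

A tropical monomial a ⊗ x^⊗i evaluates to a + i · x. Evaluating each term at x = 1:
  Term 0 contributes 7 + 0 · 1 = 7
  Term 1 contributes -1 + 1 · 1 = 0
  Term 2 contributes 9 + 2 · 1 = 11
  Term 3 contributes 0 + 3 · 1 = 3
p(1) = ⊕ of these = min[7, 0, 11, 3] = 0.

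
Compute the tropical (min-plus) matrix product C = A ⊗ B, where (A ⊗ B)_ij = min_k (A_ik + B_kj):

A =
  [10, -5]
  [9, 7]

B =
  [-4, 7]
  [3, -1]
A ⊗ B =
  [-2, -6]
  [5, 6]

Apply the min-plus product entry-by-entry:
  C[0][0] = min over k of (A[0][0] + B[0][0] = 10 + -4 = 6, A[0][1] + B[1][0] = -5 + 3 = -2) = -2 (attained at k = 1)
  C[0][1] = min over k of (A[0][0] + B[0][1] = 10 + 7 = 17, A[0][1] + B[1][1] = -5 + -1 = -6) = -6 (attained at k = 1)
  C[1][0] = min over k of (A[1][0] + B[0][0] = 9 + -4 = 5, A[1][1] + B[1][0] = 7 + 3 = 10) = 5 (attained at k = 0)
  C[1][1] = min over k of (A[1][0] + B[0][1] = 9 + 7 = 16, A[1][1] + B[1][1] = 7 + -1 = 6) = 6 (attained at k = 1)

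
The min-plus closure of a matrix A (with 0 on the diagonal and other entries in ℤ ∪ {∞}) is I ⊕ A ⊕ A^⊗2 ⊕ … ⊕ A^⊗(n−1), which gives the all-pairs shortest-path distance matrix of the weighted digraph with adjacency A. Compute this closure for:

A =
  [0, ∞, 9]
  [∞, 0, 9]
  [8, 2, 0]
Closure =
  [0, 11, 9]
  [17, 0, 9]
  [8, 2, 0]

This is the Floyd-Warshall all-pairs shortest-path computation. For each intermediate vertex k = 0, 1, …, 2, update dist[i][j] ← min(dist[i][j], dist[i][k] + dist[k][j]). The final matrix gives, for each (i, j), the minimum total weight of any directed path from i to j (possibly empty when i = j).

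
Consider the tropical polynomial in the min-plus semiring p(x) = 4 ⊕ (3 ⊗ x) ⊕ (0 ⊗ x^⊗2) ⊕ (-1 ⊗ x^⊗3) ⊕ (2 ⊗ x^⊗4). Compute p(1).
p(1) = 2

A tropical monomial a ⊗ x^⊗i evaluates to a + i · x. Evaluating each term at x = 1:
  Term 0 contributes 4 + 0 · 1 = 4
  Term 1 contributes 3 + 1 · 1 = 4
  Term 2 contributes 0 + 2 · 1 = 2
  Term 3 contributes -1 + 3 · 1 = 2
  Term 4 contributes 2 + 4 · 1 = 6
p(1) = ⊕ of these = min[4, 4, 2, 2, 6] = 2.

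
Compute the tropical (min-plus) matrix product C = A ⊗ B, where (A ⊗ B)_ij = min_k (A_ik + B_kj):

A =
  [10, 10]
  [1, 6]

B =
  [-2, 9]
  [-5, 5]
A ⊗ B =
  [5, 15]
  [-1, 10]

Apply the min-plus product entry-by-entry:
  C[0][0] = min over k of (A[0][0] + B[0][0] = 10 + -2 = 8, A[0][1] + B[1][0] = 10 + -5 = 5) = 5 (attained at k = 1)
  C[0][1] = min over k of (A[0][0] + B[0][1] = 10 + 9 = 19, A[0][1] + B[1][1] = 10 + 5 = 15) = 15 (attained at k = 1)
  C[1][0] = min over k of (A[1][0] + B[0][0] = 1 + -2 = -1, A[1][1] + B[1][0] = 6 + -5 = 1) = -1 (attained at k = 0)
  C[1][1] = min over k of (A[1][0] + B[0][1] = 1 + 9 = 10, A[1][1] + B[1][1] = 6 + 5 = 11) = 10 (attained at k = 0)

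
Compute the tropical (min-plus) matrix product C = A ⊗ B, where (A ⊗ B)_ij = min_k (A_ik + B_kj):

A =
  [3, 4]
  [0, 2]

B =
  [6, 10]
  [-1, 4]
A ⊗ B =
  [3, 8]
  [1, 6]

Apply the min-plus product entry-by-entry:
  C[0][0] = min over k of (A[0][0] + B[0][0] = 3 + 6 = 9, A[0][1] + B[1][0] = 4 + -1 = 3) = 3 (attained at k = 1)
  C[0][1] = min over k of (A[0][0] + B[0][1] = 3 + 10 = 13, A[0][1] + B[1][1] = 4 + 4 = 8) = 8 (attained at k = 1)
  C[1][0] = min over k of (A[1][0] + B[0][0] = 0 + 6 = 6, A[1][1] + B[1][0] = 2 + -1 = 1) = 1 (attained at k = 1)
  C[1][1] = min over k of (A[1][0] + B[0][1] = 0 + 10 = 10, A[1][1] + B[1][1] = 2 + 4 = 6) = 6 (attained at k = 1)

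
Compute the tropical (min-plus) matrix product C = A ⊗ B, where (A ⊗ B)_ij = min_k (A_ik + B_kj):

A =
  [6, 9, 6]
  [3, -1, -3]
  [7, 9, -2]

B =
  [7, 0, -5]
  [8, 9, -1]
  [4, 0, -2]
A ⊗ B =
  [10, 6, 1]
  [1, -3, -5]
  [2, -2, -4]

Apply the min-plus product entry-by-entry:
  C[0][0] = min over k of (A[0][0] + B[0][0] = 6 + 7 = 13, A[0][1] + B[1][0] = 9 + 8 = 17, A[0][2] + B[2][0] = 6 + 4 = 10) = 10 (attained at k = 2)
  C[0][1] = min over k of (A[0][0] + B[0][1] = 6 + 0 = 6, A[0][1] + B[1][1] = 9 + 9 = 18, A[0][2] + B[2][1] = 6 + 0 = 6) = 6 (attained at k = 0)
  C[0][2] = min over k of (A[0][0] + B[0][2] = 6 + -5 = 1, A[0][1] + B[1][2] = 9 + -1 = 8, A[0][2] + B[2][2] = 6 + -2 = 4) = 1 (attained at k = 0)
  C[1][0] = min over k of (A[1][0] + B[0][0] = 3 + 7 = 10, A[1][1] + B[1][0] = -1 + 8 = 7, A[1][2] + B[2][0] = -3 + 4 = 1) = 1 (attained at k = 2)
  C[1][1] = min over k of (A[1][0] + B[0][1] = 3 + 0 = 3, A[1][1] + B[1][1] = -1 + 9 = 8, A[1][2] + B[2][1] = -3 + 0 = -3) = -3 (attained at k = 2)
  C[1][2] = min over k of (A[1][0] + B[0][2] = 3 + -5 = -2, A[1][1] + B[1][2] = -1 + -1 = -2, A[1][2] + B[2][2] = -3 + -2 = -5) = -5 (attained at k = 2)
  C[2][0] = min over k of (A[2][0] + B[0][0] = 7 + 7 = 14, A[2][1] + B[1][0] = 9 + 8 = 17, A[2][2] + B[2][0] = -2 + 4 = 2) = 2 (attained at k = 2)
  C[2][1] = min over k of (A[2][0] + B[0][1] = 7 + 0 = 7, A[2][1] + B[1][1] = 9 + 9 = 18, A[2][2] + B[2][1] = -2 + 0 = -2) = -2 (attained at k = 2)
  C[2][2] = min over k of (A[2][0] + B[0][2] = 7 + -5 = 2, A[2][1] + B[1][2] = 9 + -1 = 8, A[2][2] + B[2][2] = -2 + -2 = -4) = -4 (attained at k = 2)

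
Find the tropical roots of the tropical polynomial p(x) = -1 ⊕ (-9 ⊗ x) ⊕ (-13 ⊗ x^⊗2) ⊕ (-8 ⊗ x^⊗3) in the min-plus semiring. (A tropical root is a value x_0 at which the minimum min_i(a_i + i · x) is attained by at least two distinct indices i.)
Roots: {-5, 4, 8}

Each tropical root is a break point of the lower envelope of the lines y = a_i + i · x (there are 4 lines, with slopes 0, 1, ..., 3). Only the lines that attain the minimum somewhere contribute to roots; other lines are dominated. Here the surviving (envelope) indices are i = 3, i = 2, i = 1, i = 0.
Intersections between consecutive envelope lines give the roots: for adjacent envelope indices i < j the intersection is x = (a_i − a_j) / (j − i). Reading off the sorted break points: {-5, 4, 8}.
Verification: at each break x_0, at least two indices attain the minimum of min_i(a_i + i · x_0).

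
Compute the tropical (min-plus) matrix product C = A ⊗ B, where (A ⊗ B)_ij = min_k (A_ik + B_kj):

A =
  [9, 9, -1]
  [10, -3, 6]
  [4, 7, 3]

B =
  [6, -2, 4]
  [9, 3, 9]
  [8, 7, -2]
A ⊗ B =
  [7, 6, -3]
  [6, 0, 4]
  [10, 2, 1]

Apply the min-plus product entry-by-entry:
  C[0][0] = min over k of (A[0][0] + B[0][0] = 9 + 6 = 15, A[0][1] + B[1][0] = 9 + 9 = 18, A[0][2] + B[2][0] = -1 + 8 = 7) = 7 (attained at k = 2)
  C[0][1] = min over k of (A[0][0] + B[0][1] = 9 + -2 = 7, A[0][1] + B[1][1] = 9 + 3 = 12, A[0][2] + B[2][1] = -1 + 7 = 6) = 6 (attained at k = 2)
  C[0][2] = min over k of (A[0][0] + B[0][2] = 9 + 4 = 13, A[0][1] + B[1][2] = 9 + 9 = 18, A[0][2] + B[2][2] = -1 + -2 = -3) = -3 (attained at k = 2)
  C[1][0] = min over k of (A[1][0] + B[0][0] = 10 + 6 = 16, A[1][1] + B[1][0] = -3 + 9 = 6, A[1][2] + B[2][0] = 6 + 8 = 14) = 6 (attained at k = 1)
  C[1][1] = min over k of (A[1][0] + B[0][1] = 10 + -2 = 8, A[1][1] + B[1][1] = -3 + 3 = 0, A[1][2] + B[2][1] = 6 + 7 = 13) = 0 (attained at k = 1)
  C[1][2] = min over k of (A[1][0] + B[0][2] = 10 + 4 = 14, A[1][1] + B[1][2] = -3 + 9 = 6, A[1][2] + B[2][2] = 6 + -2 = 4) = 4 (attained at k = 2)
  C[2][0] = min over k of (A[2][0] + B[0][0] = 4 + 6 = 10, A[2][1] + B[1][0] = 7 + 9 = 16, A[2][2] + B[2][0] = 3 + 8 = 11) = 10 (attained at k = 0)
  C[2][1] = min over k of (A[2][0] + B[0][1] = 4 + -2 = 2, A[2][1] + B[1][1] = 7 + 3 = 10, A[2][2] + B[2][1] = 3 + 7 = 10) = 2 (attained at k = 0)
  C[2][2] = min over k of (A[2][0] + B[0][2] = 4 + 4 = 8, A[2][1] + B[1][2] = 7 + 9 = 16, A[2][2] + B[2][2] = 3 + -2 = 1) = 1 (attained at k = 2)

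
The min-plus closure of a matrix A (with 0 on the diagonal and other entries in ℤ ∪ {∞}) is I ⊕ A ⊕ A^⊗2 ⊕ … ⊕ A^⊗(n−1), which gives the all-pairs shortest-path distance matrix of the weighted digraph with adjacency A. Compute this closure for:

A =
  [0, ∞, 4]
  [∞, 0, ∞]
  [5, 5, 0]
Closure =
  [0, 9, 4]
  [∞, 0, ∞]
  [5, 5, 0]

This is the Floyd-Warshall all-pairs shortest-path computation. For each intermediate vertex k = 0, 1, …, 2, update dist[i][j] ← min(dist[i][j], dist[i][k] + dist[k][j]). The final matrix gives, for each (i, j), the minimum total weight of any directed path from i to j (possibly empty when i = j).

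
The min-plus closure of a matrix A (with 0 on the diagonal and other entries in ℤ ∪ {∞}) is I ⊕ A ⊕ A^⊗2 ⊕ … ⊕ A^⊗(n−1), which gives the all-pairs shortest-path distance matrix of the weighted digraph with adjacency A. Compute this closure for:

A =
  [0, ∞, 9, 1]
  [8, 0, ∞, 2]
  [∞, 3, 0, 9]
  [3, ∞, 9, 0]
Closure =
  [0, 12, 9, 1]
  [5, 0, 11, 2]
  [8, 3, 0, 5]
  [3, 12, 9, 0]

This is the Floyd-Warshall all-pairs shortest-path computation. For each intermediate vertex k = 0, 1, …, 3, update dist[i][j] ← min(dist[i][j], dist[i][k] + dist[k][j]). The final matrix gives, for each (i, j), the minimum total weight of any directed path from i to j (possibly empty when i = j).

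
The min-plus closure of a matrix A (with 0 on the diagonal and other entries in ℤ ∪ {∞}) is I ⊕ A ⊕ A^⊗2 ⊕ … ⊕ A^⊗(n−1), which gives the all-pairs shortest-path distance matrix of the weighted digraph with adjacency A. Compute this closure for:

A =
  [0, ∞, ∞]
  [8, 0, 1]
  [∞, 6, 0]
Closure =
  [0, ∞, ∞]
  [8, 0, 1]
  [14, 6, 0]

This is the Floyd-Warshall all-pairs shortest-path computation. For each intermediate vertex k = 0, 1, …, 2, update dist[i][j] ← min(dist[i][j], dist[i][k] + dist[k][j]). The final matrix gives, for each (i, j), the minimum total weight of any directed path from i to j (possibly empty when i = j).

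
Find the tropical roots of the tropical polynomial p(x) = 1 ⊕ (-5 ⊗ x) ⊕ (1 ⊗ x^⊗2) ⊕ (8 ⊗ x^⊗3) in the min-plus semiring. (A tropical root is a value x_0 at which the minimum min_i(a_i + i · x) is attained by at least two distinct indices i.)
Roots: {-7, -6, 6}

Each tropical root is a break point of the lower envelope of the lines y = a_i + i · x (there are 4 lines, with slopes 0, 1, ..., 3). Only the lines that attain the minimum somewhere contribute to roots; other lines are dominated. Here the surviving (envelope) indices are i = 3, i = 2, i = 1, i = 0.
Intersections between consecutive envelope lines give the roots: for adjacent envelope indices i < j the intersection is x = (a_i − a_j) / (j − i). Reading off the sorted break points: {-7, -6, 6}.
Verification: at each break x_0, at least two indices attain the minimum of min_i(a_i + i · x_0).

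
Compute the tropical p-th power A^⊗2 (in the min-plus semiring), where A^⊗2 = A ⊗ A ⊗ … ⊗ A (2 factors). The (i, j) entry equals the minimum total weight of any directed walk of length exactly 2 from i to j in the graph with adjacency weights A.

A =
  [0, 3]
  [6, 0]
A^⊗2 =
  [0, 3]
  [6, 0]

Each entry (A^⊗2)_ij equals the minimum over all length-2 walks i = v_0 → v_1 → … → v_2 = j of Σ_t A[v_t][v_{t+1}]. For example, for (i, j) = (0, 1) we minimise over 2 possible intermediate vertex sequences; the minimum is 3, attained along the walk 0 → 0 → 1.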